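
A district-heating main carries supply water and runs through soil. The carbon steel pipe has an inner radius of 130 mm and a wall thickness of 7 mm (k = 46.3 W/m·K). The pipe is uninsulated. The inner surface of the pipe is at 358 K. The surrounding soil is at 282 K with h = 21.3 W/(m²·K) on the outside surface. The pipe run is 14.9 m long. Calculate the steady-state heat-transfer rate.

For a radial system each layer contributes R = ln(r_out/r_in)/(2πkL); films add R = 1/(hA).
R_carbon steel pipe wall = ln(137/130)/(2π×46.3×14.9) = 1.21×10^-5 K/W
R_outer film = 1/(h_o·2πr_oL) = 1/(21.3×2π×0.137×14.9) = 0.00366 K/W
R_total = 0.003673 K/W
Q = ΔT/R_total = 76/0.003673

Q ≈ 20700 W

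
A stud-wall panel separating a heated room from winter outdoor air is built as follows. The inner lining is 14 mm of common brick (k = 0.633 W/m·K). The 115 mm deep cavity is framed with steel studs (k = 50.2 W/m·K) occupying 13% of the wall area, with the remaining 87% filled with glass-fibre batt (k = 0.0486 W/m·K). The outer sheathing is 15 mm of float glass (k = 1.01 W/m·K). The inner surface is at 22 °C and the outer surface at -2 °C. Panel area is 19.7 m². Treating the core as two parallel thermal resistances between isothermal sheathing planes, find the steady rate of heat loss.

Q ≈ 8680 W

Sheathing layers in series; stud and cavity paths in parallel between them.
R_inner = 0.014/(0.633×19.7) = 0.001123 K/W
R_stud  = 0.115/(50.2×0.13×19.7) = 8.945×10^-4 K/W
R_cav   = 0.115/(0.0486×0.87×19.7) = 0.1381 K/W
1/R_core = 1/R_stud + 1/R_cav → R_core = 8.888×10^-4 K/W
R_outer = 0.015/(1.01×19.7) = 7.539×10^-4 K/W
R_total = 0.002765 K/W
Q = ΔT/R_total = 24/0.002765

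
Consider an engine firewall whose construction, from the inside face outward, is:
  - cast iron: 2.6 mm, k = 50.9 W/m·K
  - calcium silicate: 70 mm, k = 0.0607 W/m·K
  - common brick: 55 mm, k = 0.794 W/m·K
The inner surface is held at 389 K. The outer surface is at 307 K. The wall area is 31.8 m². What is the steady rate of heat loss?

Q ≈ 2130 W

Treating each layer as a thermal resistance in series:
R_cast iron = L/(kA) = 0.0026/(50.9×31.8) = 1.606×10^-6 K/W
R_calcium silicate = L/(kA) = 0.07/(0.0607×31.8) = 0.03626 K/W
R_common brick = L/(kA) = 0.055/(0.794×31.8) = 0.002178 K/W
R_total = 0.03844 K/W
Q = ΔT / R_total = 82 / 0.03844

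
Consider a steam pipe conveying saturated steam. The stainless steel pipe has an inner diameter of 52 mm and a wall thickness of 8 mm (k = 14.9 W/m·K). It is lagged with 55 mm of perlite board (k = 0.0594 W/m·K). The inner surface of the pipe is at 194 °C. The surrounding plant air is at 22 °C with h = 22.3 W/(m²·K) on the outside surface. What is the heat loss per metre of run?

q′ ≈ 64.6 W/m

Per-layer cylindrical resistances, series-summed:
R_stainless steel pipe wall = ln(34/26)/(2π×14.9×1) = 0.002865 K/W
R_perlite board = ln(89/34)/(2π×0.0594×1) = 2.578 K/W
R_outer film = 1/(h_o·2πr_oL) = 1/(22.3×2π×0.089×1) = 0.08019 K/W
R_total = 2.661 K/W
Q = ΔT/R_total = 172/2.661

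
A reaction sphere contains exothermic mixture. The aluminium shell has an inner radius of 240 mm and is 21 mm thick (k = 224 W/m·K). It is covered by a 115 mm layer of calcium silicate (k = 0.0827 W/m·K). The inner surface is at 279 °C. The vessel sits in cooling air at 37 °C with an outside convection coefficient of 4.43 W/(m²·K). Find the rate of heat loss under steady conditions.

Spherical conduction: R = (1/r_in − 1/r_out)/(4πk) per layer; series-sum.
R_aluminium shell = (1/0.24 − 1/0.261)/(4π×224) = 1.191×10^-4 K/W
R_calcium silicate = (1/0.261 − 1/0.376)/(4π×0.0827) = 1.128 K/W
R_outer film = 1/(h·4πr_o²) = 1/(4.43×4π×0.376²) = 0.1271 K/W
R_total = 1.255 K/W
Q = ΔT/R_total = 242/1.255

Q ≈ 193 W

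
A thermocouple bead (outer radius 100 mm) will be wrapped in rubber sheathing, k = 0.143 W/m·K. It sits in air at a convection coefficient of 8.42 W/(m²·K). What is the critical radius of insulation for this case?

r_cr ≈ 34 mm

For a sphere r_cr = 2k/h = 2×0.143/8.42
r_cr = 34 mm; since the bare radius (100 mm) is above r_cr, any added insulation will reduce heat loss.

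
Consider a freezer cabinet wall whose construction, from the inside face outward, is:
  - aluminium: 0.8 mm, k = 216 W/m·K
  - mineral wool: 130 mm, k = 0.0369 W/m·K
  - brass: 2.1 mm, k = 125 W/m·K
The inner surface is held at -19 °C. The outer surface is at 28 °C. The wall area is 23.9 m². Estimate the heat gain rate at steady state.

Using the resistance-network approach (series):
R_aluminium = L/(kA) = 0.0008/(216×23.9) = 1.55×10^-7 K/W
R_mineral wool = L/(kA) = 0.13/(0.0369×23.9) = 0.1474 K/W
R_brass = L/(kA) = 0.0021/(125×23.9) = 7.029×10^-7 K/W
R_total = 0.1474 K/W
Q = ΔT / R_total = 47 / 0.1474

Q ≈ 319 W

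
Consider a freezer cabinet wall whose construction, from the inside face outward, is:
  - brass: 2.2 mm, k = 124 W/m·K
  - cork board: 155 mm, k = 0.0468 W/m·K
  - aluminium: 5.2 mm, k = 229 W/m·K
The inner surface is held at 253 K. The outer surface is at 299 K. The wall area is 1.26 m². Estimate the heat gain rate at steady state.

Q ≈ 17.5 W

Thermal resistances in series:
R_brass = L/(kA) = 0.0022/(124×1.26) = 1.408×10^-5 K/W
R_cork board = L/(kA) = 0.155/(0.0468×1.26) = 2.629 K/W
R_aluminium = L/(kA) = 0.0052/(229×1.26) = 1.802×10^-5 K/W
R_total = 2.629 K/W
Q = ΔT / R_total = 46 / 2.629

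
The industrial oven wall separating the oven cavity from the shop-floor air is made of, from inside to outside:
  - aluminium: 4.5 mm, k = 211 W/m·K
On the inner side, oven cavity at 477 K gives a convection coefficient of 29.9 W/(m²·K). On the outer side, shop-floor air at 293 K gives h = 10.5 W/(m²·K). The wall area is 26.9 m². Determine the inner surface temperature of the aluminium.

Series thermal resistances:
R_inner film = 1/(h_i·A) = 1/(29.9×26.9) = 0.001243 K/W
R_aluminium = L/(kA) = 0.0045/(211×26.9) = 7.928×10^-7 K/W
R_outer film = 1/(h_o·A) = 1/(10.5×26.9) = 0.00354 K/W
R_total = 0.004785 K/W;  Q = ΔT/R_total = 184/0.004785 = 38460 W
T_interface = T_inner − Q·ΣR(inner→interface) = 477 − 38500×0.001243

T ≈ 429 K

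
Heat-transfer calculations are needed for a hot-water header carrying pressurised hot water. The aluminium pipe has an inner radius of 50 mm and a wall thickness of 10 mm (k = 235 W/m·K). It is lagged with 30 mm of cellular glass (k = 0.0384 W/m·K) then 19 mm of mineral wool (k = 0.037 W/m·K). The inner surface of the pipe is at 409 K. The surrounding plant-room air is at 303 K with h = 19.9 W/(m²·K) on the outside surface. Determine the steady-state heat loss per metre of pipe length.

For a radial system each layer contributes R = ln(r_out/r_in)/(2πkL); films add R = 1/(hA).
R_aluminium pipe wall = ln(60/50)/(2π×235×1) = 1.235×10^-4 K/W
R_cellular glass = ln(90/60)/(2π×0.0384×1) = 1.681 K/W
R_mineral wool = ln(109/90)/(2π×0.037×1) = 0.8239 K/W
R_outer film = 1/(h_o·2πr_oL) = 1/(19.9×2π×0.109×1) = 0.07337 K/W
R_total = 2.578 K/W
Q = ΔT/R_total = 106/2.578

q′ ≈ 41.1 W/m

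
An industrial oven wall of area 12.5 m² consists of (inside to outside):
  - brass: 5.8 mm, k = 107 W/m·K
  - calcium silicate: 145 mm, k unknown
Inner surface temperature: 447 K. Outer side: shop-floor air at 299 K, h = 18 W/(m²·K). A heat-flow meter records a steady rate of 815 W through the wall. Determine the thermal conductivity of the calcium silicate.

k ≈ 0.0655 W/(m·K)

Treating each layer as a thermal resistance in series:
R_brass = L/(kA) = 0.0058/(107×12.5) = 4.336×10^-6 K/W
R_outer film = 1/(h_o·A) = 1/(18×12.5) = 0.004444 K/W
Sum of known resistances R_other = 0.004449 K/W
Total R = ΔT/Q = 148/815 = 0.1816 K/W
R_calcium silicate = R_total − R_other = 0.1771 K/W
k = L/(R·A) = 0.145/(0.1771×12.5)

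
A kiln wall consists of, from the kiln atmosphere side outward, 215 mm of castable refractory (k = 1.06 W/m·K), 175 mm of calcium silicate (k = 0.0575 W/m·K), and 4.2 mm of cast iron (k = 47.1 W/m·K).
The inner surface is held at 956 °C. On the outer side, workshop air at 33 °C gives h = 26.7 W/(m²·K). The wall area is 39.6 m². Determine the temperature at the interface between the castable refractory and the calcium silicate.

Treating each layer as a thermal resistance in series:
R_castable refractory = L/(kA) = 0.215/(1.06×39.6) = 0.005122 K/W
R_calcium silicate = L/(kA) = 0.175/(0.0575×39.6) = 0.07686 K/W
R_cast iron = L/(kA) = 0.0042/(47.1×39.6) = 2.252×10^-6 K/W
R_outer film = 1/(h_o·A) = 1/(26.7×39.6) = 9.458×10^-4 K/W
R_total = 0.08293 K/W;  Q = ΔT/R_total = 923/0.08293 = 11130 W
T_interface = T_inner − Q·ΣR(inner→interface) = 956 − 11100×0.005122

T ≈ 899 °C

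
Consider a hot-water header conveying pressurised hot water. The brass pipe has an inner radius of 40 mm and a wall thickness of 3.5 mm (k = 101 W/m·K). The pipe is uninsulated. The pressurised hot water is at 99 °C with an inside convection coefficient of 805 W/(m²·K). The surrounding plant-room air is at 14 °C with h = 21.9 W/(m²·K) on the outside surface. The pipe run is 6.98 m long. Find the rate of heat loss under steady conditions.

Q ≈ 3450 W

For a radial system each layer contributes R = ln(r_out/r_in)/(2πkL); films add R = 1/(hA).
R_inner film = 1/(h_i·2πr₁L) = 1/(805×2π×0.04×6.98) = 7.081×10^-4 K/W
R_brass pipe wall = ln(43.5/40)/(2π×101×6.98) = 1.894×10^-5 K/W
R_outer film = 1/(h_o·2πr_oL) = 1/(21.9×2π×0.0435×6.98) = 0.02393 K/W
R_total = 0.02466 K/W
Q = ΔT/R_total = 85/0.02466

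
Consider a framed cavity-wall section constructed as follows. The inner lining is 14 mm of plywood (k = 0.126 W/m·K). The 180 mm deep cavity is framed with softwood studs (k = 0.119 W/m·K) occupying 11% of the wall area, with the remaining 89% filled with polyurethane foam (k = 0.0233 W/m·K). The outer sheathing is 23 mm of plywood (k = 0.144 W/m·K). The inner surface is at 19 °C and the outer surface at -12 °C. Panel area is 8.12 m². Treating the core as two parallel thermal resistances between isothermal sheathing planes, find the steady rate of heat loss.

Q ≈ 45 W

Sheathing layers in series; stud and cavity paths in parallel between them.
R_inner = 0.014/(0.126×8.12) = 0.01368 K/W
R_stud  = 0.18/(0.119×0.11×8.12) = 1.693 K/W
R_cav   = 0.18/(0.0233×0.89×8.12) = 1.069 K/W
1/R_core = 1/R_stud + 1/R_cav → R_core = 0.6553 K/W
R_outer = 0.023/(0.144×8.12) = 0.01967 K/W
R_total = 0.6887 K/W
Q = ΔT/R_total = 31/0.6887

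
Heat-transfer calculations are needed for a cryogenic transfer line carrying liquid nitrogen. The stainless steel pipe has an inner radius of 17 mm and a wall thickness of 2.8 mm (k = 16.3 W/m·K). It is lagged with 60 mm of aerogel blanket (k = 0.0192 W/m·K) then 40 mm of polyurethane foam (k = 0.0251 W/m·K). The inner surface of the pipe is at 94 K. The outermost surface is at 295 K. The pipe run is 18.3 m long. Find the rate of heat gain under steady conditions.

Q ≈ 260 W

Per-layer cylindrical resistances, series-summed:
R_stainless steel pipe wall = ln(19.8/17)/(2π×16.3×18.3) = 8.135×10^-5 K/W
R_aerogel blanket = ln(79.8/19.8)/(2π×0.0192×18.3) = 0.6314 K/W
R_polyurethane foam = ln(119.8/79.8)/(2π×0.0251×18.3) = 0.1408 K/W
R_total = 0.7722 K/W
Q = ΔT/R_total = 201/0.7722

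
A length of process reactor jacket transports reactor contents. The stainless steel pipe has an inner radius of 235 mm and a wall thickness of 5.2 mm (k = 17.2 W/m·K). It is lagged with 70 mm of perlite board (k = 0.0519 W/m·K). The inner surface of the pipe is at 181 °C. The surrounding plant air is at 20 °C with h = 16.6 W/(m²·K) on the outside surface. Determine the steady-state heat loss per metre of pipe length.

q′ ≈ 197 W/m

For a radial system each layer contributes R = ln(r_out/r_in)/(2πkL); films add R = 1/(hA).
R_stainless steel pipe wall = ln(240.2/235)/(2π×17.2×1) = 2.025×10^-4 K/W
R_perlite board = ln(310.2/240.2)/(2π×0.0519×1) = 0.7843 K/W
R_outer film = 1/(h_o·2πr_oL) = 1/(16.6×2π×0.3102×1) = 0.03091 K/W
R_total = 0.8154 K/W
Q = ΔT/R_total = 161/0.8154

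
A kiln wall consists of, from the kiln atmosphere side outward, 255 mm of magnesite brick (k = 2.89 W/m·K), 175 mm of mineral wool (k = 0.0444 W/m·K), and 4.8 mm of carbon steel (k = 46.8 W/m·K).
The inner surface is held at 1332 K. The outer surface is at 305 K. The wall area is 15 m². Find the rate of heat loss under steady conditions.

Model the wall as resistances in series:
R_magnesite brick = L/(kA) = 0.255/(2.89×15) = 0.005882 K/W
R_mineral wool = L/(kA) = 0.175/(0.0444×15) = 0.2628 K/W
R_carbon steel = L/(kA) = 0.0048/(46.8×15) = 6.838×10^-6 K/W
R_total = 0.2687 K/W
Q = ΔT / R_total = 1027 / 0.2687

Q ≈ 3820 W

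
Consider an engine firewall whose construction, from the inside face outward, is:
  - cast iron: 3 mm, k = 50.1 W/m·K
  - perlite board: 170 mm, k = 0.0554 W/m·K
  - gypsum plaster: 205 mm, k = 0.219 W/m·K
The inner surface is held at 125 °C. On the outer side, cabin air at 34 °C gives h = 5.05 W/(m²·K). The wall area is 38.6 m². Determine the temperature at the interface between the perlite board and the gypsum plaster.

Thermal resistances in series:
R_cast iron = L/(kA) = 0.003/(50.1×38.6) = 1.551×10^-6 K/W
R_perlite board = L/(kA) = 0.17/(0.0554×38.6) = 0.0795 K/W
R_gypsum plaster = L/(kA) = 0.205/(0.219×38.6) = 0.02425 K/W
R_outer film = 1/(h_o·A) = 1/(5.05×38.6) = 0.00513 K/W
R_total = 0.1089 K/W;  Q = ΔT/R_total = 91/0.1089 = 835.8 W
T_interface = T_inner − Q·ΣR(inner→interface) = 125 − 836×0.0795

T ≈ 58.6 °C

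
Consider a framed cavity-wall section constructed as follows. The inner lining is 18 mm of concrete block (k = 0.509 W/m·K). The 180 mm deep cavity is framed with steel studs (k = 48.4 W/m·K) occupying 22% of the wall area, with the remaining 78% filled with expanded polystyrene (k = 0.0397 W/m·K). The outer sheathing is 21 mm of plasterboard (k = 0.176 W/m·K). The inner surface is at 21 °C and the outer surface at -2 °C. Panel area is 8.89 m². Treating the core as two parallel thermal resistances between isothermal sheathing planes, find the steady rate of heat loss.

Sheathing layers in series; stud and cavity paths in parallel between them.
R_inner = 0.018/(0.509×8.89) = 0.003978 K/W
R_stud  = 0.18/(48.4×0.22×8.89) = 0.001902 K/W
R_cav   = 0.18/(0.0397×0.78×8.89) = 0.6539 K/W
1/R_core = 1/R_stud + 1/R_cav → R_core = 0.001896 K/W
R_outer = 0.021/(0.176×8.89) = 0.01342 K/W
R_total = 0.0193 K/W
Q = ΔT/R_total = 23/0.0193

Q ≈ 1190 W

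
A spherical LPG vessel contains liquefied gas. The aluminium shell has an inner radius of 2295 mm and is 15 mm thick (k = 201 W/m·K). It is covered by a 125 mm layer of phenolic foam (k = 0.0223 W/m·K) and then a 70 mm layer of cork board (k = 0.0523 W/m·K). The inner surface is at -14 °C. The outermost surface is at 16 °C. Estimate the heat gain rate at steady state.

Q ≈ 310 W

For a spherical shell R = (1/r₁ − 1/r₂)/(4πk); film R = 1/(h·4πr²). In series:
R_aluminium shell = (1/2.295 − 1/2.31)/(4π×201) = 1.12×10^-6 K/W
R_phenolic foam = (1/2.31 − 1/2.435)/(4π×0.0223) = 0.0793 K/W
R_cork board = (1/2.435 − 1/2.505)/(4π×0.0523) = 0.01746 K/W
R_total = 0.09676 K/W
Q = ΔT/R_total = 30/0.09676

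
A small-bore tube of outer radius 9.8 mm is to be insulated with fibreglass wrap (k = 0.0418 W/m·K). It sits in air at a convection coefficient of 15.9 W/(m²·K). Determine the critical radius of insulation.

r_cr ≈ 2.63 mm

For a cylinder r_cr = k/h = 0.0418/15.9
r_cr = 2.63 mm; since the bare radius (9.8 mm) is above r_cr, any added insulation will reduce heat loss.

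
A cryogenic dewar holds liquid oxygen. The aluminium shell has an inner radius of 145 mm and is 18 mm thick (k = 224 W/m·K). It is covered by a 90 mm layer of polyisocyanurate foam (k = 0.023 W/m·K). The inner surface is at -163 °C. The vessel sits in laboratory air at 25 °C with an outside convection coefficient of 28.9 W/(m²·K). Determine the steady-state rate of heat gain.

Radial (spherical) resistances in series:
R_aluminium shell = (1/0.145 − 1/0.163)/(4π×224) = 2.706×10^-4 K/W
R_polyisocyanurate foam = (1/0.163 − 1/0.253)/(4π×0.023) = 7.551 K/W
R_outer film = 1/(h·4πr_o²) = 1/(28.9×4π×0.253²) = 0.04302 K/W
R_total = 7.594 K/W
Q = ΔT/R_total = 188/7.594

Q ≈ 24.8 W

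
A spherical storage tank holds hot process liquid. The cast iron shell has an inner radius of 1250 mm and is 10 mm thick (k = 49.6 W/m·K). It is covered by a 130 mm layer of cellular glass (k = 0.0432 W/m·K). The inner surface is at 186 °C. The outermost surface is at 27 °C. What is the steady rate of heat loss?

Q ≈ 1160 W

Each spherical layer contributes R = (1/r_i − 1/r_o)/(4πk):
R_cast iron shell = (1/1.25 − 1/1.26)/(4π×49.6) = 1.019×10^-5 K/W
R_cellular glass = (1/1.26 − 1/1.39)/(4π×0.0432) = 0.1367 K/W
R_total = 0.1367 K/W
Q = ΔT/R_total = 159/0.1367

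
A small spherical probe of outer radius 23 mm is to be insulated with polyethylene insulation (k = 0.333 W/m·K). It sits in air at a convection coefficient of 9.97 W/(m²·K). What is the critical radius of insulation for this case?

For a sphere r_cr = 2k/h = 2×0.333/9.97
r_cr = 66.8 mm; since the bare radius (23 mm) is below r_cr, adding a thin layer of insulation will *increase* heat loss.

r_cr ≈ 66.8 mm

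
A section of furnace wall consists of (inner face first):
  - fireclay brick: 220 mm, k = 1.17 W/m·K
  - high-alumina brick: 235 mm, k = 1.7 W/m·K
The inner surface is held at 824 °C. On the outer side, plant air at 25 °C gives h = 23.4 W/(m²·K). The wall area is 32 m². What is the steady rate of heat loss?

Series thermal resistances:
R_fireclay brick = L/(kA) = 0.22/(1.17×32) = 0.005876 K/W
R_high-alumina brick = L/(kA) = 0.235/(1.7×32) = 0.00432 K/W
R_outer film = 1/(h_o·A) = 1/(23.4×32) = 0.001335 K/W
R_total = 0.01153 K/W
Q = ΔT / R_total = 799 / 0.01153

Q ≈ 69300 W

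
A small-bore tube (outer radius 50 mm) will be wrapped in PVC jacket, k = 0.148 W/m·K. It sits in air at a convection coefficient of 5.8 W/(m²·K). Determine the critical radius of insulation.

For a cylinder r_cr = k/h = 0.148/5.8
r_cr = 25.5 mm; since the bare radius (50 mm) is above r_cr, any added insulation will reduce heat loss.

r_cr ≈ 25.5 mm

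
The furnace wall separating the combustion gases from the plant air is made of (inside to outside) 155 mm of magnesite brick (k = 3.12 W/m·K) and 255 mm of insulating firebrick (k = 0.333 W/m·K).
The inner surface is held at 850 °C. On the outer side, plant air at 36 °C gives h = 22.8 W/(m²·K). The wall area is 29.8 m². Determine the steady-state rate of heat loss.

Thermal resistances in series:
R_magnesite brick = L/(kA) = 0.155/(3.12×29.8) = 0.001667 K/W
R_insulating firebrick = L/(kA) = 0.255/(0.333×29.8) = 0.0257 K/W
R_outer film = 1/(h_o·A) = 1/(22.8×29.8) = 0.001472 K/W
R_total = 0.02884 K/W
Q = ΔT / R_total = 814 / 0.02884

Q ≈ 28200 W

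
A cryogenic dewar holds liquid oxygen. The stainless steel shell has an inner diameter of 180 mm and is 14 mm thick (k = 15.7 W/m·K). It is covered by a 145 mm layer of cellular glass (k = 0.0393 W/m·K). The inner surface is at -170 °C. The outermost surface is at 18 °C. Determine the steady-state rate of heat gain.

Spherical conduction: R = (1/r_in − 1/r_out)/(4πk) per layer; series-sum.
R_stainless steel shell = (1/0.09 − 1/0.104)/(4π×15.7) = 0.007581 K/W
R_cellular glass = (1/0.104 − 1/0.249)/(4π×0.0393) = 11.34 K/W
R_total = 11.35 K/W
Q = ΔT/R_total = 188/11.35

Q ≈ 16.6 W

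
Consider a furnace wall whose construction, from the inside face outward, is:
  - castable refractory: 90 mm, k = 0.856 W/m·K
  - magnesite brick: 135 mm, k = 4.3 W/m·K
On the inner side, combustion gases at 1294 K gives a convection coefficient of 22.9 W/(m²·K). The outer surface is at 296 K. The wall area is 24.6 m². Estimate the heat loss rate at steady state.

Q ≈ 136000 W

Treating each layer as a thermal resistance in series:
R_inner film = 1/(h_i·A) = 1/(22.9×24.6) = 0.001775 K/W
R_castable refractory = L/(kA) = 0.09/(0.856×24.6) = 0.004274 K/W
R_magnesite brick = L/(kA) = 0.135/(4.3×24.6) = 0.001276 K/W
R_total = 0.007325 K/W
Q = ΔT / R_total = 998 / 0.007325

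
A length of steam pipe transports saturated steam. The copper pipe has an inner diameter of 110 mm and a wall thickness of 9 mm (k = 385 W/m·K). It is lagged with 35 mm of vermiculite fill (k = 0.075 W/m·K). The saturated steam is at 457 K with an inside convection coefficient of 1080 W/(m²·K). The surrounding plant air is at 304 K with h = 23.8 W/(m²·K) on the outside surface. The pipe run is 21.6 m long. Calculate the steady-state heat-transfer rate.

Q ≈ 3320 W

For a radial system each layer contributes R = ln(r_out/r_in)/(2πkL); films add R = 1/(hA).
R_inner film = 1/(h_i·2πr₁L) = 1/(1080×2π×0.055×21.6) = 1.24×10^-4 K/W
R_copper pipe wall = ln(64/55)/(2π×385×21.6) = 2.9×10^-6 K/W
R_vermiculite fill = ln(99/64)/(2π×0.075×21.6) = 0.04286 K/W
R_outer film = 1/(h_o·2πr_oL) = 1/(23.8×2π×0.099×21.6) = 0.003127 K/W
R_total = 0.04611 K/W
Q = ΔT/R_total = 153/0.04611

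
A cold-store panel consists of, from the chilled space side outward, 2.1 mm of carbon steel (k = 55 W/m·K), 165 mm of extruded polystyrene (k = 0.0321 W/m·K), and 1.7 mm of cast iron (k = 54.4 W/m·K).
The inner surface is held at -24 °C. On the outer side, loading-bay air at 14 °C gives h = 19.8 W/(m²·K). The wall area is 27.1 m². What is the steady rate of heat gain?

Q ≈ 198 W

Using the resistance-network approach (series):
R_carbon steel = L/(kA) = 0.0021/(55×27.1) = 1.409×10^-6 K/W
R_extruded polystyrene = L/(kA) = 0.165/(0.0321×27.1) = 0.1897 K/W
R_cast iron = L/(kA) = 0.0017/(54.4×27.1) = 1.153×10^-6 K/W
R_outer film = 1/(h_o·A) = 1/(19.8×27.1) = 0.001864 K/W
R_total = 0.1915 K/W
Q = ΔT / R_total = 38 / 0.1915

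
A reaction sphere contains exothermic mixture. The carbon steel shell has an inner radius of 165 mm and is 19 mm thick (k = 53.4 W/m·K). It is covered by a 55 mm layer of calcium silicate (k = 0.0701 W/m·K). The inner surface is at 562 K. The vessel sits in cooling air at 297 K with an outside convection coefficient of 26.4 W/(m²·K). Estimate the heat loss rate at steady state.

Q ≈ 180 W

Spherical conduction: R = (1/r_in − 1/r_out)/(4πk) per layer; series-sum.
R_carbon steel shell = (1/0.165 − 1/0.184)/(4π×53.4) = 9.326×10^-4 K/W
R_calcium silicate = (1/0.184 − 1/0.239)/(4π×0.0701) = 1.42 K/W
R_outer film = 1/(h·4πr_o²) = 1/(26.4×4π×0.239²) = 0.05277 K/W
R_total = 1.473 K/W
Q = ΔT/R_total = 265/1.473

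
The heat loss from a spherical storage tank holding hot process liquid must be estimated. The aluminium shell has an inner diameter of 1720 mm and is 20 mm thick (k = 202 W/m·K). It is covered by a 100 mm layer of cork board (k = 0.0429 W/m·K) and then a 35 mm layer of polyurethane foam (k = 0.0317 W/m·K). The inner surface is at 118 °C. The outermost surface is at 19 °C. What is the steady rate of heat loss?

Spherical conduction: R = (1/r_in − 1/r_out)/(4πk) per layer; series-sum.
R_aluminium shell = (1/0.86 − 1/0.88)/(4π×202) = 1.041×10^-5 K/W
R_cork board = (1/0.88 − 1/0.98)/(4π×0.0429) = 0.2151 K/W
R_polyurethane foam = (1/0.98 − 1/1.015)/(4π×0.0317) = 0.08833 K/W
R_total = 0.3034 K/W
Q = ΔT/R_total = 99/0.3034

Q ≈ 326 W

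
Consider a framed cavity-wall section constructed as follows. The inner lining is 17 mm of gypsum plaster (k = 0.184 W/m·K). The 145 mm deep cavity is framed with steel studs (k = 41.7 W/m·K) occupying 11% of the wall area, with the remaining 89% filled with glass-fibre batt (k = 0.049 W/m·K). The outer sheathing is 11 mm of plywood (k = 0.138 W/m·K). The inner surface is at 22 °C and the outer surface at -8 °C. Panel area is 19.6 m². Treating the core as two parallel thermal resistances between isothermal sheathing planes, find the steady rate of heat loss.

Sheathing layers in series; stud and cavity paths in parallel between them.
R_inner = 0.017/(0.184×19.6) = 0.004714 K/W
R_stud  = 0.145/(41.7×0.11×19.6) = 0.001613 K/W
R_cav   = 0.145/(0.049×0.89×19.6) = 0.1696 K/W
1/R_core = 1/R_stud + 1/R_cav → R_core = 0.001598 K/W
R_outer = 0.011/(0.138×19.6) = 0.004067 K/W
R_total = 0.01038 K/W
Q = ΔT/R_total = 30/0.01038

Q ≈ 2890 W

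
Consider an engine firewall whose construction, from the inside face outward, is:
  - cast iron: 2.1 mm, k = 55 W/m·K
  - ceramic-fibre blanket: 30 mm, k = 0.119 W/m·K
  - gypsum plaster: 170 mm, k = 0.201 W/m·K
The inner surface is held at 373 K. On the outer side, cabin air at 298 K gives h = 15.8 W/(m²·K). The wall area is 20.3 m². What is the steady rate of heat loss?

Q ≈ 1310 W

Using the resistance-network approach (series):
R_cast iron = L/(kA) = 0.0021/(55×20.3) = 1.881×10^-6 K/W
R_ceramic-fibre blanket = L/(kA) = 0.03/(0.119×20.3) = 0.01242 K/W
R_gypsum plaster = L/(kA) = 0.17/(0.201×20.3) = 0.04166 K/W
R_outer film = 1/(h_o·A) = 1/(15.8×20.3) = 0.003118 K/W
R_total = 0.0572 K/W
Q = ΔT / R_total = 75 / 0.0572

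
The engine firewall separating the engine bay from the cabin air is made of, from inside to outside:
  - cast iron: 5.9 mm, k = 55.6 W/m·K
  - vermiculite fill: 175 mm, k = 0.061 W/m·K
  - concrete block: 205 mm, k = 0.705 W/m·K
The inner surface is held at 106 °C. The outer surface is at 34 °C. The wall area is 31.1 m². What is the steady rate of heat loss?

Q ≈ 709 W

Thermal resistances in series:
R_cast iron = L/(kA) = 0.0059/(55.6×31.1) = 3.412×10^-6 K/W
R_vermiculite fill = L/(kA) = 0.175/(0.061×31.1) = 0.09225 K/W
R_concrete block = L/(kA) = 0.205/(0.705×31.1) = 0.00935 K/W
R_total = 0.1016 K/W
Q = ΔT / R_total = 72 / 0.1016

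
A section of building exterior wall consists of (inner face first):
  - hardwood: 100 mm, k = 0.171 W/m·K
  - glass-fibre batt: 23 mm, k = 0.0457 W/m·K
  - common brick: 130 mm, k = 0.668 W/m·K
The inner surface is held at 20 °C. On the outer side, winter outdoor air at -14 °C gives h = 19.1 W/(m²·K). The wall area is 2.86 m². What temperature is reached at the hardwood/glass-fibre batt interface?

T ≈ 5.11 °C

Using the resistance-network approach (series):
R_hardwood = L/(kA) = 0.1/(0.171×2.86) = 0.2045 K/W
R_glass-fibre batt = L/(kA) = 0.023/(0.0457×2.86) = 0.176 K/W
R_common brick = L/(kA) = 0.13/(0.668×2.86) = 0.06805 K/W
R_outer film = 1/(h_o·A) = 1/(19.1×2.86) = 0.01831 K/W
R_total = 0.4668 K/W;  Q = ΔT/R_total = 34/0.4668 = 72.84 W
T_interface = T_inner − Q·ΣR(inner→interface) = 20 − 72.8×0.2045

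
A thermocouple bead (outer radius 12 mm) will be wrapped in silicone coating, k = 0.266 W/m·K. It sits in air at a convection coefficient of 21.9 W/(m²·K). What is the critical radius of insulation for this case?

For a sphere r_cr = 2k/h = 2×0.266/21.9
r_cr = 24.3 mm; since the bare radius (12 mm) is below r_cr, adding a thin layer of insulation will *increase* heat loss.

r_cr ≈ 24.3 mm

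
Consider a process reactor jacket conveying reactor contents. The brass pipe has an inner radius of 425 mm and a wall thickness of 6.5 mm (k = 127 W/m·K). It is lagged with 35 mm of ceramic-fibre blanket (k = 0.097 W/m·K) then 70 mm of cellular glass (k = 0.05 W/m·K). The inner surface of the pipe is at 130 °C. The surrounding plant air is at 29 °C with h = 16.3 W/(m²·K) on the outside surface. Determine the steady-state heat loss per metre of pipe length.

q′ ≈ 171 W/m

Cylindrical conduction, so R = ln(r₂/r₁)/(2πkL) per layer, in series:
R_brass pipe wall = ln(431.5/425)/(2π×127×1) = 1.902×10^-5 K/W
R_ceramic-fibre blanket = ln(466.5/431.5)/(2π×0.097×1) = 0.128 K/W
R_cellular glass = ln(536.5/466.5)/(2π×0.05×1) = 0.445 K/W
R_outer film = 1/(h_o·2πr_oL) = 1/(16.3×2π×0.5365×1) = 0.0182 K/W
R_total = 0.5912 K/W
Q = ΔT/R_total = 101/0.5912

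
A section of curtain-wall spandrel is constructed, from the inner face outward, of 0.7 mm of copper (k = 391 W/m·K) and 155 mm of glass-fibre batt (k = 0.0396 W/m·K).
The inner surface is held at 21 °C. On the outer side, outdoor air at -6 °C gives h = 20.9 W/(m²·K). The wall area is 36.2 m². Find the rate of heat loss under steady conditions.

Thermal resistances in series:
R_copper = L/(kA) = 0.0007/(391×36.2) = 4.946×10^-8 K/W
R_glass-fibre batt = L/(kA) = 0.155/(0.0396×36.2) = 0.1081 K/W
R_outer film = 1/(h_o·A) = 1/(20.9×36.2) = 0.001322 K/W
R_total = 0.1094 K/W
Q = ΔT / R_total = 27 / 0.1094

Q ≈ 247 W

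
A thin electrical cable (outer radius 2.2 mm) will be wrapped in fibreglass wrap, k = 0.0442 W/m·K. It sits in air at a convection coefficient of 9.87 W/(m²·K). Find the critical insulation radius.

For a cylinder r_cr = k/h = 0.0442/9.87
r_cr = 4.48 mm; since the bare radius (2.2 mm) is below r_cr, adding a thin layer of insulation will *increase* heat loss.

r_cr ≈ 4.48 mm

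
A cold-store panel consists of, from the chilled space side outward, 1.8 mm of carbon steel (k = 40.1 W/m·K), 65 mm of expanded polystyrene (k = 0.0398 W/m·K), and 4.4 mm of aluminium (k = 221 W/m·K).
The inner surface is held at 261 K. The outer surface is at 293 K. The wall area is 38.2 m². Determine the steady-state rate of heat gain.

Q ≈ 748 W

Using the resistance-network approach (series):
R_carbon steel = L/(kA) = 0.0018/(40.1×38.2) = 1.175×10^-6 K/W
R_expanded polystyrene = L/(kA) = 0.065/(0.0398×38.2) = 0.04275 K/W
R_aluminium = L/(kA) = 0.0044/(221×38.2) = 5.212×10^-7 K/W
R_total = 0.04275 K/W
Q = ΔT / R_total = 32 / 0.04275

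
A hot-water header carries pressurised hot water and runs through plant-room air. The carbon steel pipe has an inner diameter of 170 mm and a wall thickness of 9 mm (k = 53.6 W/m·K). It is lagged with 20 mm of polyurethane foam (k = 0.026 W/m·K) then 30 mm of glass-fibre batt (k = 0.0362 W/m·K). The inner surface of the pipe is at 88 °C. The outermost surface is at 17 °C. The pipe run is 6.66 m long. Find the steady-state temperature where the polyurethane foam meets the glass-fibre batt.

Per-layer cylindrical resistances, series-summed:
R_carbon steel pipe wall = ln(94/85)/(2π×53.6×6.66) = 4.487×10^-5 K/W
R_polyurethane foam = ln(114/94)/(2π×0.026×6.66) = 0.1773 K/W
R_glass-fibre batt = ln(144/114)/(2π×0.0362×6.66) = 0.1542 K/W
R_total = 0.3316 K/W
Q = ΔT/R_total = 71/0.3316
Q = 214 W
T_interface = T_inner − Q·ΣR(inner→interface) = 88 − 214×0.1773

T ≈ 50 °C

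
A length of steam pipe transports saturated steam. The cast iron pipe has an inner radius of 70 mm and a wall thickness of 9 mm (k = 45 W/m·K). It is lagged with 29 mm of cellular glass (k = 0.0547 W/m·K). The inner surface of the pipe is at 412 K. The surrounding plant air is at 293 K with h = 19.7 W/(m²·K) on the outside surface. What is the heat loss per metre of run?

Radial resistances (cylindrical: R_cond = ln(r_o/r_i)/(2πkL), R_conv = 1/(h·2πrL)):
R_cast iron pipe wall = ln(79/70)/(2π×45×1) = 4.278×10^-4 K/W
R_cellular glass = ln(108/79)/(2π×0.0547×1) = 0.9098 K/W
R_outer film = 1/(h_o·2πr_oL) = 1/(19.7×2π×0.108×1) = 0.0748 K/W
R_total = 0.985 K/W
Q = ΔT/R_total = 119/0.985

q′ ≈ 121 W/m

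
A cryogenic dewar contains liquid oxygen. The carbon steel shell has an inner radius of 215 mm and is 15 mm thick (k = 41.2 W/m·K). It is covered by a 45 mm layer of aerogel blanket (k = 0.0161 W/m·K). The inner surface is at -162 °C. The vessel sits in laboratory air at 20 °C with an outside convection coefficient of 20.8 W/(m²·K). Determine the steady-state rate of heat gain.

Q ≈ 51 W

Radial (spherical) resistances in series:
R_carbon steel shell = (1/0.215 − 1/0.23)/(4π×41.2) = 5.859×10^-4 K/W
R_aerogel blanket = (1/0.23 − 1/0.275)/(4π×0.0161) = 3.517 K/W
R_outer film = 1/(h·4πr_o²) = 1/(20.8×4π×0.275²) = 0.05059 K/W
R_total = 3.568 K/W
Q = ΔT/R_total = 182/3.568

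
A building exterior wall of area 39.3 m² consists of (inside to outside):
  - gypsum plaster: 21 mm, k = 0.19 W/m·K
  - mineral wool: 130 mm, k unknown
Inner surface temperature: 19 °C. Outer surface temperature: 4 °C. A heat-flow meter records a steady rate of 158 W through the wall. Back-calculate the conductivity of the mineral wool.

k ≈ 0.0359 W/(m·K)

Using the resistance-network approach (series):
R_gypsum plaster = L/(kA) = 0.021/(0.19×39.3) = 0.002812 K/W
Sum of known resistances R_other = 0.002812 K/W
Total R = ΔT/Q = 15/158 = 0.09494 K/W
R_mineral wool = R_total − R_other = 0.09212 K/W
k = L/(R·A) = 0.13/(0.09212×39.3)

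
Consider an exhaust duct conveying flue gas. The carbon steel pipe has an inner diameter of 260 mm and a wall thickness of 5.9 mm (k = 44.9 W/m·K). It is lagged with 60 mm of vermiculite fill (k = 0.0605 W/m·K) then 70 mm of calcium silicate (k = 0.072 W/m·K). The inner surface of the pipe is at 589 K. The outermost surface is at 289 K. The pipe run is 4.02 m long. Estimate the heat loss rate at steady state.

Q ≈ 736 W

Per-layer cylindrical resistances, series-summed:
R_carbon steel pipe wall = ln(135.9/130)/(2π×44.9×4.02) = 3.914×10^-5 K/W
R_vermiculite fill = ln(195.9/135.9)/(2π×0.0605×4.02) = 0.2393 K/W
R_calcium silicate = ln(265.9/195.9)/(2π×0.072×4.02) = 0.168 K/W
R_total = 0.4073 K/W
Q = ΔT/R_total = 300/0.4073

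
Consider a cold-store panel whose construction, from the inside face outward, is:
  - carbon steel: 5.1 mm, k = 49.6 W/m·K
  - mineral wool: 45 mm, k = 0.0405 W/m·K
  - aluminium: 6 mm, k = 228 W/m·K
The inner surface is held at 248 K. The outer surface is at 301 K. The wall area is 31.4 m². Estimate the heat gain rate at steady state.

Q ≈ 1500 W

Using the resistance-network approach (series):
R_carbon steel = L/(kA) = 0.0051/(49.6×31.4) = 3.275×10^-6 K/W
R_mineral wool = L/(kA) = 0.045/(0.0405×31.4) = 0.03539 K/W
R_aluminium = L/(kA) = 0.006/(228×31.4) = 8.381×10^-7 K/W
R_total = 0.03539 K/W
Q = ΔT / R_total = 53 / 0.03539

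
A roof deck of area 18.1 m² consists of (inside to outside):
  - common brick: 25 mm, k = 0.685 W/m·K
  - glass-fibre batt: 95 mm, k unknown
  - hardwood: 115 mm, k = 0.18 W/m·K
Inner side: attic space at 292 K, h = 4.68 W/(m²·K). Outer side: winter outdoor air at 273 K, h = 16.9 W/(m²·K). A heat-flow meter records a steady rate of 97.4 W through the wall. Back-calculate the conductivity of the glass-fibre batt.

Series thermal resistances:
R_inner film = 1/(h_i·A) = 1/(4.68×18.1) = 0.01181 K/W
R_common brick = L/(kA) = 0.025/(0.685×18.1) = 0.002016 K/W
R_hardwood = L/(kA) = 0.115/(0.18×18.1) = 0.0353 K/W
R_outer film = 1/(h_o·A) = 1/(16.9×18.1) = 0.003269 K/W
Sum of known resistances R_other = 0.05239 K/W
Total R = ΔT/Q = 19/97.4 = 0.1951 K/W
R_glass-fibre batt = R_total − R_other = 0.1427 K/W
k = L/(R·A) = 0.095/(0.1427×18.1)

k ≈ 0.0368 W/(m·K)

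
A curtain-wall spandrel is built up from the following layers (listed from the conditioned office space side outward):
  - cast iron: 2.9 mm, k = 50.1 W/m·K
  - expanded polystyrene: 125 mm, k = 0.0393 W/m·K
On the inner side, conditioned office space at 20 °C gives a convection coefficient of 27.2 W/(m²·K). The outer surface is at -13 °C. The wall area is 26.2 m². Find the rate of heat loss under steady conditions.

Treating each layer as a thermal resistance in series:
R_inner film = 1/(h_i·A) = 1/(27.2×26.2) = 0.001403 K/W
R_cast iron = L/(kA) = 0.0029/(50.1×26.2) = 2.209×10^-6 K/W
R_expanded polystyrene = L/(kA) = 0.125/(0.0393×26.2) = 0.1214 K/W
R_total = 0.1228 K/W
Q = ΔT / R_total = 33 / 0.1228

Q ≈ 269 W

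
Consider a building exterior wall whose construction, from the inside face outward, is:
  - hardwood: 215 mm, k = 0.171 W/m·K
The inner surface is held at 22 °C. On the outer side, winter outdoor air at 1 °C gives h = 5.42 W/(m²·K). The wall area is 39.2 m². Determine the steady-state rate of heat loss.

Q ≈ 571 W

Thermal resistances in series:
R_hardwood = L/(kA) = 0.215/(0.171×39.2) = 0.03207 K/W
R_outer film = 1/(h_o·A) = 1/(5.42×39.2) = 0.004707 K/W
R_total = 0.03678 K/W
Q = ΔT / R_total = 21 / 0.03678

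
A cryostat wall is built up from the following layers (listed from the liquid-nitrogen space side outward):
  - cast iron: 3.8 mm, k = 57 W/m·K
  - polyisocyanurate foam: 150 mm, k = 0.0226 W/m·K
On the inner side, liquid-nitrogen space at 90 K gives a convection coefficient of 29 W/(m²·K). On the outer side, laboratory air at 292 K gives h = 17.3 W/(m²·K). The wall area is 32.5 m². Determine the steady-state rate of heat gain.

Thermal resistances in series:
R_inner film = 1/(h_i·A) = 1/(29×32.5) = 0.001061 K/W
R_cast iron = L/(kA) = 0.0038/(57×32.5) = 2.051×10^-6 K/W
R_polyisocyanurate foam = L/(kA) = 0.15/(0.0226×32.5) = 0.2042 K/W
R_outer film = 1/(h_o·A) = 1/(17.3×32.5) = 0.001779 K/W
R_total = 0.2071 K/W
Q = ΔT / R_total = 202 / 0.2071

Q ≈ 976 W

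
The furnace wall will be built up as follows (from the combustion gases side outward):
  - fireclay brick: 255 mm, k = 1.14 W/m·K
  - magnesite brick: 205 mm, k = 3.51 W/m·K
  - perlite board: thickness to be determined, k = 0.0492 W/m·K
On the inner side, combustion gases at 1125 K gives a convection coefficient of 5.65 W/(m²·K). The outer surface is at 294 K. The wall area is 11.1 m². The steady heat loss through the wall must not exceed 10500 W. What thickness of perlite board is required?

Series thermal resistances:
R_inner film = 1/(h_i·A) = 1/(5.65×11.1) = 0.01595 K/W
R_fireclay brick = L/(kA) = 0.255/(1.14×11.1) = 0.02015 K/W
R_magnesite brick = L/(kA) = 0.205/(3.51×11.1) = 0.005262 K/W
Sum of the known resistances R_other = 0.04136 K/W
Required total resistance R_tot = ΔT/Q_allow = 831/10500 = 0.07914 K/W
R_perlite board = R_tot − R_other = 0.03778 K/W
L = R·k·A = 0.03778×0.0492×11.1

L ≈ 20.6 mm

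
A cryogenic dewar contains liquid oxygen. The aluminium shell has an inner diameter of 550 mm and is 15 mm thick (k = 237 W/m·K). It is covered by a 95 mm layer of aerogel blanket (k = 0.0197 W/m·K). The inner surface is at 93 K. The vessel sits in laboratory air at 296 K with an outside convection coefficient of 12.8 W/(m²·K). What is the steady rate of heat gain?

Spherical conduction: R = (1/r_in − 1/r_out)/(4πk) per layer; series-sum.
R_aluminium shell = (1/0.275 − 1/0.29)/(4π×237) = 6.315×10^-5 K/W
R_aerogel blanket = (1/0.29 − 1/0.385)/(4π×0.0197) = 3.437 K/W
R_outer film = 1/(h·4πr_o²) = 1/(12.8×4π×0.385²) = 0.04194 K/W
R_total = 3.479 K/W
Q = ΔT/R_total = 203/3.479

Q ≈ 58.3 W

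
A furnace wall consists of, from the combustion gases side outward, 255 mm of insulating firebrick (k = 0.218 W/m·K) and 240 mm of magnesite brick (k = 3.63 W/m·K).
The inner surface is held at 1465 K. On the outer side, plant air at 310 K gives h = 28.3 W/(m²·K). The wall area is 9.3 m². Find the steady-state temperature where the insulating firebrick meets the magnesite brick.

Series thermal resistances:
R_insulating firebrick = L/(kA) = 0.255/(0.218×9.3) = 0.1258 K/W
R_magnesite brick = L/(kA) = 0.24/(3.63×9.3) = 0.007109 K/W
R_outer film = 1/(h_o·A) = 1/(28.3×9.3) = 0.0038 K/W
R_total = 0.1367 K/W;  Q = ΔT/R_total = 1155/0.1367 = 8450 W
T_interface = T_inner − Q·ΣR(inner→interface) = 1465 − 8450×0.1258

T ≈ 402 K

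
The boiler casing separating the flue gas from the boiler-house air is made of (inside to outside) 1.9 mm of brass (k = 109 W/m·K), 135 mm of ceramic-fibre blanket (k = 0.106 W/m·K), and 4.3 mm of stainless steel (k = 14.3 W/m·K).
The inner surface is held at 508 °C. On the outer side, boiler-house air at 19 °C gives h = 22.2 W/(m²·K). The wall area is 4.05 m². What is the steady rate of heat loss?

Model the wall as resistances in series:
R_brass = L/(kA) = 0.0019/(109×4.05) = 4.304×10^-6 K/W
R_ceramic-fibre blanket = L/(kA) = 0.135/(0.106×4.05) = 0.3145 K/W
R_stainless steel = L/(kA) = 0.0043/(14.3×4.05) = 7.425×10^-5 K/W
R_outer film = 1/(h_o·A) = 1/(22.2×4.05) = 0.01112 K/W
R_total = 0.3257 K/W
Q = ΔT / R_total = 489 / 0.3257

Q ≈ 1500 W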